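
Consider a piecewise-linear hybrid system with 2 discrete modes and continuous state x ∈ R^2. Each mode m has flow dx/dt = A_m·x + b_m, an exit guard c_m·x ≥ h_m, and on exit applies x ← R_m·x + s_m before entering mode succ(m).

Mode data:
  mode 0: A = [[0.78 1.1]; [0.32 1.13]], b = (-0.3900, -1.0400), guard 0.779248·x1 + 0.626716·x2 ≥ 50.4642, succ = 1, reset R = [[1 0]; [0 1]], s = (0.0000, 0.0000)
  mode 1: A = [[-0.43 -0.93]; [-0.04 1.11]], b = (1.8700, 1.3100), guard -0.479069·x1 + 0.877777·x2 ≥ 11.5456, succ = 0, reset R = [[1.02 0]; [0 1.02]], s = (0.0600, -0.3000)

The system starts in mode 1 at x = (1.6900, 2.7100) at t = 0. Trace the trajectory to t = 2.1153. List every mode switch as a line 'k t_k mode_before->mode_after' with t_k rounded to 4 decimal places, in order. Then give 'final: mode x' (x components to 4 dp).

1 1.0811 1->0
final: 0 28.7799 39.0150

Mode 1: guard c·x = 11.5456 hit at Δt = 1.0811 (t = 1.0811), x⁻ = (-2.6706, 11.6957) → reset → x⁺ = (-2.6640, 11.6296), jump to mode 0
Mode 0: flow for 1.0342 to horizon, guard not reached → x = (28.7799, 39.0150)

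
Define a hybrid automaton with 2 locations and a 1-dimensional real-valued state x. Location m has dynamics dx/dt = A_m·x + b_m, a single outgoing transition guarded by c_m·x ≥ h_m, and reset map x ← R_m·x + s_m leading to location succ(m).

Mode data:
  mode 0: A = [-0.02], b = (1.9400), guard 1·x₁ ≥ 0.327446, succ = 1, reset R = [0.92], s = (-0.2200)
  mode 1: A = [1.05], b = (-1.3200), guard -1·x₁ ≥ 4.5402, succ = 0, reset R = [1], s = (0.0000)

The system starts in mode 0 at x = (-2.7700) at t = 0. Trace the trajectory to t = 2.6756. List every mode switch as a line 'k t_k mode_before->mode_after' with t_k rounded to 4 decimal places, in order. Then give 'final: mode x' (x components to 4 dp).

Mode 0: guard c·x = 0.3274 hit at Δt = 1.5769 (t = 1.5769), x⁻ = (0.3274) → reset → x⁺ = (0.0813), jump to mode 1
Mode 1: flow for 1.0987 to horizon, guard not reached → x = (-2.4701)

1 1.5769 0->1
final: 1 -2.4701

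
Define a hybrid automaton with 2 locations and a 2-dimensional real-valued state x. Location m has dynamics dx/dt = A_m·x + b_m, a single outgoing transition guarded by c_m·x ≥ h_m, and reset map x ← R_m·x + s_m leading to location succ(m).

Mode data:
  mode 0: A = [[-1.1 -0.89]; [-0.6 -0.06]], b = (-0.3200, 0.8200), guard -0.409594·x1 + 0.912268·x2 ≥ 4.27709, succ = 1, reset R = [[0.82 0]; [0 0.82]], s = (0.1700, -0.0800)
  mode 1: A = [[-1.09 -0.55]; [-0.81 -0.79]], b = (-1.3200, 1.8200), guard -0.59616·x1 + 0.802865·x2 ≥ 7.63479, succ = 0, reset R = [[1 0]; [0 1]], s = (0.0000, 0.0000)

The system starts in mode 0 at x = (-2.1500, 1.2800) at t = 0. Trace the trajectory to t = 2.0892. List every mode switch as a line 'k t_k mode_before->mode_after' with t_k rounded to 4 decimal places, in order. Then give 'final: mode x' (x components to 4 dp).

1 1.2118 0->1
final: 1 -2.4812 3.7201

Mode 0: guard c·x = 4.2771 hit at Δt = 1.2118 (t = 1.2118), x⁻ = (-2.3867, 3.6168) → reset → x⁺ = (-1.7871, 2.8858), jump to mode 1
Mode 1: flow for 0.8774 to horizon, guard not reached → x = (-2.4812, 3.7201)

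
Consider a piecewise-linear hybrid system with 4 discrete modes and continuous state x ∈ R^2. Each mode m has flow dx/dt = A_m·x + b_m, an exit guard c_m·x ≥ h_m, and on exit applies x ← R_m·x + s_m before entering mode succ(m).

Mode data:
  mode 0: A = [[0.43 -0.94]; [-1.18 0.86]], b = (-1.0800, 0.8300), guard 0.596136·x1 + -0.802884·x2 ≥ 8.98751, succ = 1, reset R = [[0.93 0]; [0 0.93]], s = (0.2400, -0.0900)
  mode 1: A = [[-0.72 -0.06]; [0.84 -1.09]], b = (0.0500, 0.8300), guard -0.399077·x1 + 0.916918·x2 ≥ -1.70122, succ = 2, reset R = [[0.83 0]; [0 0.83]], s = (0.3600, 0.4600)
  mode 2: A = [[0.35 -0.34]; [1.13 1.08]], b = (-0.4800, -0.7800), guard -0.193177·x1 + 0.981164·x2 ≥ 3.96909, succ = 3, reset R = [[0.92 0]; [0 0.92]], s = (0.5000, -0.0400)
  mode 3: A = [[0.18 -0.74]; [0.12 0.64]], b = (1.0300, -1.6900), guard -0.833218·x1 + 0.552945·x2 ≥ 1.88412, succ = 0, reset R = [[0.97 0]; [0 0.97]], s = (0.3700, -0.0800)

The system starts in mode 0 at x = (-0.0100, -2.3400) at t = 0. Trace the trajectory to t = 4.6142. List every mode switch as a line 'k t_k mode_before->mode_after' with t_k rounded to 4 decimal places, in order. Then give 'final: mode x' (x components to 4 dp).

1 1.2474 0->1
2 2.1526 1->2
3 3.4259 2->3
4 4.1071 3->0
final: 0 -2.0700 7.9612

Mode 0: guard c·x = 8.9875 hit at Δt = 1.2474 (t = 1.2474), x⁻ = (4.3446, -7.9682) → reset → x⁺ = (4.2805, -7.5004), jump to mode 1
Mode 1: guard c·x = -1.7012 hit at Δt = 0.9052 (t = 2.1526), x⁻ = (2.3897, -0.8153) → reset → x⁺ = (2.3435, -0.2167), jump to mode 2
Mode 2: guard c·x = 3.9691 hit at Δt = 1.2733 (t = 3.4259), x⁻ = (2.0986, 4.4585) → reset → x⁺ = (2.4307, 4.0618), jump to mode 3
Mode 3: guard c·x = 1.8841 hit at Δt = 0.6812 (t = 4.1071), x⁻ = (1.0759, 5.0286) → reset → x⁺ = (1.4136, 4.7978), jump to mode 0
Mode 0: flow for 0.5071 to horizon, guard not reached → x = (-2.0700, 7.9612)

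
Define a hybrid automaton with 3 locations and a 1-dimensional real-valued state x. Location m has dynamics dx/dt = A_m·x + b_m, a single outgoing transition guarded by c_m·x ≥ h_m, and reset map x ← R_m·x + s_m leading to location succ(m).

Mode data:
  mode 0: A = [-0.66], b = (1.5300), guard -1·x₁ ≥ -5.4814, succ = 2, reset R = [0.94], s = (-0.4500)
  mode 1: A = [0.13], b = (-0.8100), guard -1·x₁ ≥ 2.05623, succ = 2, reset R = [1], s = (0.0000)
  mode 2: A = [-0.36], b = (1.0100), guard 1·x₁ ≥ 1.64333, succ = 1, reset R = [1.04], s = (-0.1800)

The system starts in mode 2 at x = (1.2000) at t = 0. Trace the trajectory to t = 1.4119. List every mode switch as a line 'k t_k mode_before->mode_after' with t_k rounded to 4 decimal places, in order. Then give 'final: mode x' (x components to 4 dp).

Mode 2: guard c·x = 1.6433 hit at Δt = 0.8976 (t = 0.8976), x⁻ = (1.6433) → reset → x⁺ = (1.5291), jump to mode 1
Mode 1: flow for 0.5143 to horizon, guard not reached → x = (1.2040)

1 0.8976 2->1
final: 1 1.2040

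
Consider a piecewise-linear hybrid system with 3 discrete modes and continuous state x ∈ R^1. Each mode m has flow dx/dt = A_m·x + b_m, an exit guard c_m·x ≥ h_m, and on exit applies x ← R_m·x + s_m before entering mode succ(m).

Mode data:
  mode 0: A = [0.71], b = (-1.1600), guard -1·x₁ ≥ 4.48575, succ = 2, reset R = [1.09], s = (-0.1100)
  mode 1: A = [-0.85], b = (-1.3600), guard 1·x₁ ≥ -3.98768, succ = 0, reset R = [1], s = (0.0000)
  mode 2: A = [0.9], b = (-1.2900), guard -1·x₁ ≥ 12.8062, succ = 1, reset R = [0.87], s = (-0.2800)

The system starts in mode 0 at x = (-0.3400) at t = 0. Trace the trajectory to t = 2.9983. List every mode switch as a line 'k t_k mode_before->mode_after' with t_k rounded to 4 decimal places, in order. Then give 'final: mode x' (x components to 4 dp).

1 1.5937 0->2
2 2.4766 2->1
final: 1 -7.9036

Mode 0: guard c·x = 4.4858 hit at Δt = 1.5937 (t = 1.5937), x⁻ = (-4.4857) → reset → x⁺ = (-4.9995), jump to mode 2
Mode 2: guard c·x = 12.8062 hit at Δt = 0.8829 (t = 2.4766), x⁻ = (-12.8062) → reset → x⁺ = (-11.4214), jump to mode 1
Mode 1: flow for 0.5217 to horizon, guard not reached → x = (-7.9036)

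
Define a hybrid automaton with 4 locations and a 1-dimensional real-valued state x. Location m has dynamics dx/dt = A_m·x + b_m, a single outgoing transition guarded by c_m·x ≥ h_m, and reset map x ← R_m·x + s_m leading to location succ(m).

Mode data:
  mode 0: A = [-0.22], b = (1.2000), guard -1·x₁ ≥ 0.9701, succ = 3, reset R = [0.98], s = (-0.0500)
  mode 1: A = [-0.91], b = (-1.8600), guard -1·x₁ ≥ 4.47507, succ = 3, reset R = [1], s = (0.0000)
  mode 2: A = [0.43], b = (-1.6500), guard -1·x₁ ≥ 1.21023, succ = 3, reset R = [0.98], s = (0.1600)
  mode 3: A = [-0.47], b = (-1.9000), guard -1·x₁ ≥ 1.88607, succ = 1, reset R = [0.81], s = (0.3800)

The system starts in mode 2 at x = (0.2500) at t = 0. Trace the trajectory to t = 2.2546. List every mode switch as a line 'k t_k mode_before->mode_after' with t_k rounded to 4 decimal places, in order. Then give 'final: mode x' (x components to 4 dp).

Mode 2: guard c·x = 1.2102 hit at Δt = 0.7942 (t = 0.7942), x⁻ = (-1.2102) → reset → x⁺ = (-1.0260), jump to mode 3
Mode 3: guard c·x = 1.8861 hit at Δt = 0.7141 (t = 1.5083), x⁻ = (-1.8861) → reset → x⁺ = (-1.1477), jump to mode 1
Mode 1: flow for 0.7463 to horizon, guard not reached → x = (-1.5895)

1 0.7942 2->3
2 1.5083 3->1
final: 1 -1.5895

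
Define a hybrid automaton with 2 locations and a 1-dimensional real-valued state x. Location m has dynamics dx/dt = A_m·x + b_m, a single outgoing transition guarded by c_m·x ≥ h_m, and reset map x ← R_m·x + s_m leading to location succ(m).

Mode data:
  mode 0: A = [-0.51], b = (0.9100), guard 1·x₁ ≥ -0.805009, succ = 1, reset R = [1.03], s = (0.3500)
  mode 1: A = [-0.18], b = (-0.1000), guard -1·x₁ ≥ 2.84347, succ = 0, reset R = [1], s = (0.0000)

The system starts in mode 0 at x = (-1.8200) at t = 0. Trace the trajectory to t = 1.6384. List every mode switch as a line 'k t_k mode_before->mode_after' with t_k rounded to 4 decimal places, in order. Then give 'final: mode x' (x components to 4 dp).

Mode 0: guard c·x = -0.8050 hit at Δt = 0.6485 (t = 0.6485), x⁻ = (-0.8050) → reset → x⁺ = (-0.4792), jump to mode 1
Mode 1: flow for 0.9899 to horizon, guard not reached → x = (-0.4916)

1 0.6485 0->1
final: 1 -0.4916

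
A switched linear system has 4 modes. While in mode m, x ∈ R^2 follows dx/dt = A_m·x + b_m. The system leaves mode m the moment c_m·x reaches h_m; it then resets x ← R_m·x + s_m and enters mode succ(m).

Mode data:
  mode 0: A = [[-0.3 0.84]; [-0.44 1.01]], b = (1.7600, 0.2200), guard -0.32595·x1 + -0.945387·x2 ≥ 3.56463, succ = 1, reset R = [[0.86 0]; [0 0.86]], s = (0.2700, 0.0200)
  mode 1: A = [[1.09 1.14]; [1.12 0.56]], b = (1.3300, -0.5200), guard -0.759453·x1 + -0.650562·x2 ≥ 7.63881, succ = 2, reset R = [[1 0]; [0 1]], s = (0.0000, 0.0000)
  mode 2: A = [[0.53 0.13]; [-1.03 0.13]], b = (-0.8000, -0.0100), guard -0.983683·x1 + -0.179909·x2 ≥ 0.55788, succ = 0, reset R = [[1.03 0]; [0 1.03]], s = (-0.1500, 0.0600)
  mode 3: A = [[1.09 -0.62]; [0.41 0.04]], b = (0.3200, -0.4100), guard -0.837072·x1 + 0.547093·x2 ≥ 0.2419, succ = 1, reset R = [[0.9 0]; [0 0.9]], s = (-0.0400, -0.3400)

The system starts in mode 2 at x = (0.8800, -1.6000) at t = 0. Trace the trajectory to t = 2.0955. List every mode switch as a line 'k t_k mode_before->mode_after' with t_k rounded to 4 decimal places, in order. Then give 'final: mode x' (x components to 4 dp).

1 1.1819 2->0
2 1.5921 0->1
final: 1 -2.3557 -5.0370

Mode 2: guard c·x = 0.5579 hit at Δt = 1.1819 (t = 1.1819), x⁻ = (-0.1131, -2.4827) → reset → x⁺ = (-0.2665, -2.4972), jump to mode 0
Mode 0: guard c·x = 3.5646 hit at Δt = 0.4102 (t = 1.5921), x⁻ = (-0.5352, -3.5860) → reset → x⁺ = (-0.1903, -3.0640), jump to mode 1
Mode 1: flow for 0.5034 to horizon, guard not reached → x = (-2.3557, -5.0370)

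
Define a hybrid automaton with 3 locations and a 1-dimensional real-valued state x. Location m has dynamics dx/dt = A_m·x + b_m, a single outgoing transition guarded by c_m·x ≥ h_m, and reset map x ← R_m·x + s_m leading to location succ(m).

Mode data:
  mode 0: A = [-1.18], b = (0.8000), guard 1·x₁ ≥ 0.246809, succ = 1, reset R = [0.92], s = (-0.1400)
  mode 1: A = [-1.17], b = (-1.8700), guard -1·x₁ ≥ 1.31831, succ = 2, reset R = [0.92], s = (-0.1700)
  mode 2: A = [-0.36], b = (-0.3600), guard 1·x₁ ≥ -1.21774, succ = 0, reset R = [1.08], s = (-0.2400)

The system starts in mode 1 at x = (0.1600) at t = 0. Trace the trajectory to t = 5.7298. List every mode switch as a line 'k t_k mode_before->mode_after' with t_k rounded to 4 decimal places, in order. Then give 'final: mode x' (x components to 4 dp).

Mode 1: guard c·x = 1.3183 hit at Δt = 1.5704 (t = 1.5704), x⁻ = (-1.3183) → reset → x⁺ = (-1.3828), jump to mode 2
Mode 2: guard c·x = -1.2177 hit at Δt = 1.5676 (t = 3.1380), x⁻ = (-1.2177) → reset → x⁺ = (-1.5552), jump to mode 0
Mode 0: guard c·x = 0.2468 hit at Δt = 1.3938 (t = 4.5318), x⁻ = (0.2468) → reset → x⁺ = (0.0871), jump to mode 1
Mode 1: flow for 1.1980 to horizon, guard not reached → x = (-1.1834)

1 1.5704 1->2
2 3.1380 2->0
3 4.5318 0->1
final: 1 -1.1834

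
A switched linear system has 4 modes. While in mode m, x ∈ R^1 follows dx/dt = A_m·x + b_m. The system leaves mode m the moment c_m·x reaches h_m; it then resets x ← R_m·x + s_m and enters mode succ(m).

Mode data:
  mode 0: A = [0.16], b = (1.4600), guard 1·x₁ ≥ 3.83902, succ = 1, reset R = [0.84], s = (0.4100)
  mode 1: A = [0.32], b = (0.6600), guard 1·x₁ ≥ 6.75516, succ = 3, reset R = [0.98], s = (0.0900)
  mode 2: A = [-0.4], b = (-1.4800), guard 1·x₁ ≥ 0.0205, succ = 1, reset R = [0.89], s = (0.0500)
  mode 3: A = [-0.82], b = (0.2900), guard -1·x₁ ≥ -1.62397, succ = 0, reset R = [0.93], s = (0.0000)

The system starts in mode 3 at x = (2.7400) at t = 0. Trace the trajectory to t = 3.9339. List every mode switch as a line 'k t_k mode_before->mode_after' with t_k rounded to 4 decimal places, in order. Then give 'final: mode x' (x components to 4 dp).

Mode 3: guard c·x = -1.6240 hit at Δt = 0.7689 (t = 0.7689), x⁻ = (1.6240) → reset → x⁺ = (1.5103), jump to mode 0
Mode 0: guard c·x = 3.8390 hit at Δt = 1.2375 (t = 2.0064), x⁻ = (3.8390) → reset → x⁺ = (3.6348), jump to mode 1
Mode 1: guard c·x = 6.7552 hit at Δt = 1.3649 (t = 3.3713), x⁻ = (6.7552) → reset → x⁺ = (6.7101), jump to mode 3
Mode 3: flow for 0.5626 to horizon, guard not reached → x = (4.3610)

1 0.7689 3->0
2 2.0064 0->1
3 3.3713 1->3
final: 3 4.3610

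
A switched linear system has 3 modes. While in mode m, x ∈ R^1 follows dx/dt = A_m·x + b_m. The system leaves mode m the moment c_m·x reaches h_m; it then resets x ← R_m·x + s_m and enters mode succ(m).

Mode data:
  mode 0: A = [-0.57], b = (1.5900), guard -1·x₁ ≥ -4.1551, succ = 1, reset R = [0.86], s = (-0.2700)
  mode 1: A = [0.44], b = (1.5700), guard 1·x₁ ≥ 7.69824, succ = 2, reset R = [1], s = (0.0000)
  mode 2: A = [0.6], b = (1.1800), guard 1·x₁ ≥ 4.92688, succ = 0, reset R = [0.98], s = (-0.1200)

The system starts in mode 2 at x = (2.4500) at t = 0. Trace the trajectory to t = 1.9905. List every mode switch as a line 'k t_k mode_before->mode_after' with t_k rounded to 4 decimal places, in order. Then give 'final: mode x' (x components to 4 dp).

1 0.7420 2->0
2 1.3387 0->1
final: 1 5.5857

Mode 2: guard c·x = 4.9269 hit at Δt = 0.7420 (t = 0.7420), x⁻ = (4.9269) → reset → x⁺ = (4.7083), jump to mode 0
Mode 0: guard c·x = -4.1551 hit at Δt = 0.5967 (t = 1.3387), x⁻ = (4.1551) → reset → x⁺ = (3.3034), jump to mode 1
Mode 1: flow for 0.6518 to horizon, guard not reached → x = (5.5857)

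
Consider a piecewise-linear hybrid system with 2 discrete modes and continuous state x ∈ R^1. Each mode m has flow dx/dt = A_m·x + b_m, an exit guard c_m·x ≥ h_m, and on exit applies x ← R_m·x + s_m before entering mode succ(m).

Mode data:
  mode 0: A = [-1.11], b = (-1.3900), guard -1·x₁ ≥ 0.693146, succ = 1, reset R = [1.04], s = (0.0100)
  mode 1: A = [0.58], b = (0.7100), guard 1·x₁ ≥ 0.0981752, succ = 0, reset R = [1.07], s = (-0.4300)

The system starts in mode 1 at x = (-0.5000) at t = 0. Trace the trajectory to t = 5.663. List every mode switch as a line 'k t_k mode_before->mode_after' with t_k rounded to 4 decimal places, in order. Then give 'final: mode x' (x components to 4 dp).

1 1.0382 1->0
2 1.4940 0->1
3 3.1256 1->0
4 3.5814 0->1
5 5.2131 1->0
final: 0 -0.6895

Mode 1: guard c·x = 0.0982 hit at Δt = 1.0382 (t = 1.0382), x⁻ = (0.0982) → reset → x⁺ = (-0.3250), jump to mode 0
Mode 0: guard c·x = 0.6931 hit at Δt = 0.4558 (t = 1.4940), x⁻ = (-0.6931) → reset → x⁺ = (-0.7109), jump to mode 1
Mode 1: guard c·x = 0.0982 hit at Δt = 1.6316 (t = 3.1256), x⁻ = (0.0982) → reset → x⁺ = (-0.3250), jump to mode 0
Mode 0: guard c·x = 0.6931 hit at Δt = 0.4558 (t = 3.5814), x⁻ = (-0.6931) → reset → x⁺ = (-0.7109), jump to mode 1
Mode 1: guard c·x = 0.0982 hit at Δt = 1.6316 (t = 5.2131), x⁻ = (0.0982) → reset → x⁺ = (-0.3250), jump to mode 0
Mode 0: flow for 0.4499 to horizon, guard not reached → x = (-0.6895)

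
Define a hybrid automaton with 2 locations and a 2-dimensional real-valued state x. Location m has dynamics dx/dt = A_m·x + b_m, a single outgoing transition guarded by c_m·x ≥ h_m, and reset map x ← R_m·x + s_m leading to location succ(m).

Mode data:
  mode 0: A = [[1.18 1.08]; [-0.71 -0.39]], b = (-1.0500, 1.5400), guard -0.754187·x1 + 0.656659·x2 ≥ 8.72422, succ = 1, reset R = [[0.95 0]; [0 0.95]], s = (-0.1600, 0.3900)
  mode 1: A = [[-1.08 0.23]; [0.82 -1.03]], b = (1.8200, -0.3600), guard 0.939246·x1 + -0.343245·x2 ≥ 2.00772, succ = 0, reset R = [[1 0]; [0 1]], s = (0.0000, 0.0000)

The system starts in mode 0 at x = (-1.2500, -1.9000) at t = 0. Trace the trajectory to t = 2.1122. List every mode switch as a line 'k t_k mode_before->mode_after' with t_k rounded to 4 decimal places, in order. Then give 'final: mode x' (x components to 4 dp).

1 1.2286 0->1
final: 1 -1.9987 -0.5761

Mode 0: guard c·x = 8.7242 hit at Δt = 1.2286 (t = 1.2286), x⁻ = (-8.3598, 3.6844) → reset → x⁺ = (-8.1018, 3.8902), jump to mode 1
Mode 1: flow for 0.8836 to horizon, guard not reached → x = (-1.9987, -0.5761)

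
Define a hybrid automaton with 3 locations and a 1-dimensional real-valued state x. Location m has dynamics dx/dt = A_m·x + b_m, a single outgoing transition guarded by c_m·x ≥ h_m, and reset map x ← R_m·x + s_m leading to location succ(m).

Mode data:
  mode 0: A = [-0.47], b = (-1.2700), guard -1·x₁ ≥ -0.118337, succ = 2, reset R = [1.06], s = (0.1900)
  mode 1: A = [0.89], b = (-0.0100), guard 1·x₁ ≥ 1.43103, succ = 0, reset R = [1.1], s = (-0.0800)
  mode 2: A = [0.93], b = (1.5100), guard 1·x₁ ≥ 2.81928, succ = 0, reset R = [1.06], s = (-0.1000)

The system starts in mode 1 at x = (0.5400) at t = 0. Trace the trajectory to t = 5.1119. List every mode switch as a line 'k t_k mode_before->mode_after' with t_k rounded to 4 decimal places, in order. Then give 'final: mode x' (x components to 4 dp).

Mode 1: guard c·x = 1.4310 hit at Δt = 1.1098 (t = 1.1098), x⁻ = (1.4310) → reset → x⁺ = (1.4941), jump to mode 0
Mode 0: guard c·x = -0.1183 hit at Δt = 0.8453 (t = 1.9551), x⁻ = (0.1183) → reset → x⁺ = (0.3154), jump to mode 2
Mode 2: guard c·x = 2.8193 hit at Δt = 0.8915 (t = 2.8466), x⁻ = (2.8193) → reset → x⁺ = (2.8884), jump to mode 0
Mode 0: guard c·x = -0.1183 hit at Δt = 1.4557 (t = 4.3023), x⁻ = (0.1183) → reset → x⁺ = (0.3154), jump to mode 2
Mode 2: flow for 0.8096 to horizon, guard not reached → x = (2.4934)

1 1.1098 1->0
2 1.9551 0->2
3 2.8466 2->0
4 4.3023 0->2
final: 2 2.4934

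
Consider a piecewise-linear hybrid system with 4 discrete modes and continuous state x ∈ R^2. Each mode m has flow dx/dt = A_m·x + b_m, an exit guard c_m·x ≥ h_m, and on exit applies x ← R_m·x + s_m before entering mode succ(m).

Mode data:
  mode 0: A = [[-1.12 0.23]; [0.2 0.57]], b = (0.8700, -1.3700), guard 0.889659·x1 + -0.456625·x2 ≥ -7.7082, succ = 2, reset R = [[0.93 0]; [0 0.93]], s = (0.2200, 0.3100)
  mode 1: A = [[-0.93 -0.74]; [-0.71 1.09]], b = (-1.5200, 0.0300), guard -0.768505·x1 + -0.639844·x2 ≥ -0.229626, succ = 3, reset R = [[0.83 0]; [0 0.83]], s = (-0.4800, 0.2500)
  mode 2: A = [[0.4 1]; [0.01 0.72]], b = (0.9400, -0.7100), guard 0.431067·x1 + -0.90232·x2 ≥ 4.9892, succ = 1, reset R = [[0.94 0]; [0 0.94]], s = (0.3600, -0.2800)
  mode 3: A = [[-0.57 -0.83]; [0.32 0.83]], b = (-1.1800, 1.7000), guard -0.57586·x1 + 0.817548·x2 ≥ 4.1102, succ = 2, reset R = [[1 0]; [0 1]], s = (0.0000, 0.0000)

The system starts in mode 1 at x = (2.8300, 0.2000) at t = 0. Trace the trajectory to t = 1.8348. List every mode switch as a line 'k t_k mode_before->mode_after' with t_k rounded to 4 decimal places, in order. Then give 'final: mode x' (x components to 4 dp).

Mode 1: guard c·x = -0.2296 hit at Δt = 0.6374 (t = 0.6374), x⁻ = (0.9612, -0.7956) → reset → x⁺ = (0.3178, -0.4103), jump to mode 3
Mode 3: flow for 1.1974 to horizon, guard not reached → x = (-1.4869, 2.1593)

1 0.6374 1->3
final: 3 -1.4869 2.1593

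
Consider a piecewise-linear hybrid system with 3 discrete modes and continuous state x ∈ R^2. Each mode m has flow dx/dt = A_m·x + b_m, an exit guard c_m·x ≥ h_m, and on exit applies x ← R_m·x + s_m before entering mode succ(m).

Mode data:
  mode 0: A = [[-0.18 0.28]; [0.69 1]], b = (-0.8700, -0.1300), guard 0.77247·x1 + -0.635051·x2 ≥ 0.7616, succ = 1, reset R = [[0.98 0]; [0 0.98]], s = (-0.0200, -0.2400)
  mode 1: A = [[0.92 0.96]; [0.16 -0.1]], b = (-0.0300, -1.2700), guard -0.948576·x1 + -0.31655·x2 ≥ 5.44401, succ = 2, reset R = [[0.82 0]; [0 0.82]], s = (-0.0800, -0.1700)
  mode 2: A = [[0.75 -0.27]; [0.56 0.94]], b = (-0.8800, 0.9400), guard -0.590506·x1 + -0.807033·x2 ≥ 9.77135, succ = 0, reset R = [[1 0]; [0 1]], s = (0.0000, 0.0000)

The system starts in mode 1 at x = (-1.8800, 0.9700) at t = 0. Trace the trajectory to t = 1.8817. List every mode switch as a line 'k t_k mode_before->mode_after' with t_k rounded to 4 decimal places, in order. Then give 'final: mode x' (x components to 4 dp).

1 1.1848 1->2
final: 2 -7.7868 -4.4030

Mode 1: guard c·x = 5.4440 hit at Δt = 1.1848 (t = 1.1848), x⁻ = (-5.3650, -1.1211) → reset → x⁺ = (-4.4793, -1.0893), jump to mode 2
Mode 2: flow for 0.6969 to horizon, guard not reached → x = (-7.7868, -4.4030)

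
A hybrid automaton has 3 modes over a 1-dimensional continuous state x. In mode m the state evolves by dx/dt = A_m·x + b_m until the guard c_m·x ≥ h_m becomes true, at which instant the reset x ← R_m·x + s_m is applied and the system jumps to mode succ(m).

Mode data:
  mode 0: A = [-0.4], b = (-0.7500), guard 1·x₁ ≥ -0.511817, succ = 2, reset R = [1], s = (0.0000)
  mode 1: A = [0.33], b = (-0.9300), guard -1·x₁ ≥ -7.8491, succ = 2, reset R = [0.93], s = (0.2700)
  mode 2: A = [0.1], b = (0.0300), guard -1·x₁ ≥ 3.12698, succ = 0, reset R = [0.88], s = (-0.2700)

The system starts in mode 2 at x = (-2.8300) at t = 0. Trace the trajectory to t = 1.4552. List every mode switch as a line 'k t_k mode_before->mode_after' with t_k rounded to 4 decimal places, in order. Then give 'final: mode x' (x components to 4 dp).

1 1.1099 2->0
final: 0 -2.8738

Mode 2: guard c·x = 3.1270 hit at Δt = 1.1099 (t = 1.1099), x⁻ = (-3.1270) → reset → x⁺ = (-3.0217), jump to mode 0
Mode 0: flow for 0.3453 to horizon, guard not reached → x = (-2.8738)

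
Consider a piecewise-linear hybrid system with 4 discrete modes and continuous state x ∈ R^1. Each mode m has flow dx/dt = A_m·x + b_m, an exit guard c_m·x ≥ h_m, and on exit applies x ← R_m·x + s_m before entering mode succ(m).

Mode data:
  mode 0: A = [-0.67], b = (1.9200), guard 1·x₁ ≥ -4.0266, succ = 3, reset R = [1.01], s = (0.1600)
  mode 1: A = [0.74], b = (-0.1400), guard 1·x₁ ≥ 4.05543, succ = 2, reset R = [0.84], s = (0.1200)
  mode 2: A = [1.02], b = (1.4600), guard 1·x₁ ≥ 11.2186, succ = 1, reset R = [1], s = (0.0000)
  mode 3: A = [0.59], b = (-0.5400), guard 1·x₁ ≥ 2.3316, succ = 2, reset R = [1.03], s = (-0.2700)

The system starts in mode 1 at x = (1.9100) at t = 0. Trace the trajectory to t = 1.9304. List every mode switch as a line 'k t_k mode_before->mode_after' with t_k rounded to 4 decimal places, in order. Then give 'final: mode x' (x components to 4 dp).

1 1.0939 1->2
final: 2 10.2060

Mode 1: guard c·x = 4.0554 hit at Δt = 1.0939 (t = 1.0939), x⁻ = (4.0554) → reset → x⁺ = (3.5266), jump to mode 2
Mode 2: flow for 0.8365 to horizon, guard not reached → x = (10.2060)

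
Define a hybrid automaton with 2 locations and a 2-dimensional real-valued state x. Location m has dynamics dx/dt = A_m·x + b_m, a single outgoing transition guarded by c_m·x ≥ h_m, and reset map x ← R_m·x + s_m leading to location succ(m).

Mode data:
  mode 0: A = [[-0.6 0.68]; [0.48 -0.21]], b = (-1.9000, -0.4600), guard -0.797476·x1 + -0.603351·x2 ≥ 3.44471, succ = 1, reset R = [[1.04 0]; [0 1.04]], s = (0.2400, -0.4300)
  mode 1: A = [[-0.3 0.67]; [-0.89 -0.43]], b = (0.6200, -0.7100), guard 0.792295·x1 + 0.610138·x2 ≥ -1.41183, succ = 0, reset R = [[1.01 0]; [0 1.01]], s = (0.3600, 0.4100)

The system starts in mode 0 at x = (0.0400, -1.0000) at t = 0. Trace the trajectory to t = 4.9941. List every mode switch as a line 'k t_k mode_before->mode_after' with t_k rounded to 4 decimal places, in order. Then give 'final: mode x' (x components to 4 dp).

1 1.3518 0->1
2 2.7651 1->0
3 4.3094 0->1
final: 1 -2.5284 -0.6217

Mode 0: guard c·x = 3.4447 hit at Δt = 1.3518 (t = 1.3518), x⁻ = (-2.7035, -2.1360) → reset → x⁺ = (-2.5716, -2.6514), jump to mode 1
Mode 1: guard c·x = -1.4118 hit at Δt = 1.4133 (t = 2.7651), x⁻ = (-1.7588, -0.0301) → reset → x⁺ = (-1.4164, 0.3796), jump to mode 0
Mode 0: guard c·x = 3.4447 hit at Δt = 1.5443 (t = 4.3094), x⁻ = (-3.0149, -1.7243) → reset → x⁺ = (-2.8955, -2.2233), jump to mode 1
Mode 1: flow for 0.6847 to horizon, guard not reached → x = (-2.5284, -0.6217)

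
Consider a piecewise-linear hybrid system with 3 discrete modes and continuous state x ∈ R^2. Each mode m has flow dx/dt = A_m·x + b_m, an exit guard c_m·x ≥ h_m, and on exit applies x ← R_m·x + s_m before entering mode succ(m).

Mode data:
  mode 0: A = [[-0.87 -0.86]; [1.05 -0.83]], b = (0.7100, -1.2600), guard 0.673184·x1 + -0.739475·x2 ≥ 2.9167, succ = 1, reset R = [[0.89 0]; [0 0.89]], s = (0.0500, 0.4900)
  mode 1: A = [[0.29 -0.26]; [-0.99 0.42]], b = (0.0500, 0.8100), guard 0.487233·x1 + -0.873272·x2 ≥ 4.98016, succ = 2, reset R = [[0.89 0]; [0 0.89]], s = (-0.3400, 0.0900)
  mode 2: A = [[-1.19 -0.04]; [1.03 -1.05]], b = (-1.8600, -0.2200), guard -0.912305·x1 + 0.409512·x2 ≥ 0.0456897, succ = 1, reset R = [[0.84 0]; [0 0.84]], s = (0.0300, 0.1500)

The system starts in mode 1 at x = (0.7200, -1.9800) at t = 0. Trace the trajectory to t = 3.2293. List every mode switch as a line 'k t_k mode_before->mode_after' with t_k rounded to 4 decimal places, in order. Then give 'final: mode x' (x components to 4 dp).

Mode 1: guard c·x = 4.9802 hit at Δt = 1.3371 (t = 1.3371), x⁻ = (2.3431, -4.3955) → reset → x⁺ = (1.7454, -3.8220), jump to mode 2
Mode 2: guard c·x = 0.0457 hit at Δt = 1.0996 (t = 2.4367), x⁻ = (-0.6234, -1.2772) → reset → x⁺ = (-0.4937, -0.9229), jump to mode 1
Mode 1: flow for 0.7926 to horizon, guard not reached → x = (-0.4502, -0.0974)

1 1.3371 1->2
2 2.4367 2->1
final: 1 -0.4502 -0.0974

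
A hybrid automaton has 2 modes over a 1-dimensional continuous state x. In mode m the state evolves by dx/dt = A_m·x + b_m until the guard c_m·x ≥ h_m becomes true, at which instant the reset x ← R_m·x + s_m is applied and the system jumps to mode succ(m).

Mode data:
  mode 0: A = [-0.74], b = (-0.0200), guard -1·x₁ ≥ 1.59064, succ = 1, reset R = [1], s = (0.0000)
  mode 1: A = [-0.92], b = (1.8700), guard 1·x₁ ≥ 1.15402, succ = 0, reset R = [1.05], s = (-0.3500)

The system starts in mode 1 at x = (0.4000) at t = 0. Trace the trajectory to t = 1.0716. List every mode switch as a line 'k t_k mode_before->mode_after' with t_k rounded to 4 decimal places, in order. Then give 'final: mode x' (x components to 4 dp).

Mode 1: guard c·x = 1.1540 hit at Δt = 0.6735 (t = 0.6735), x⁻ = (1.1540) → reset → x⁺ = (0.8617), jump to mode 0
Mode 0: flow for 0.3981 to horizon, guard not reached → x = (0.6349)

1 0.6735 1->0
final: 0 0.6349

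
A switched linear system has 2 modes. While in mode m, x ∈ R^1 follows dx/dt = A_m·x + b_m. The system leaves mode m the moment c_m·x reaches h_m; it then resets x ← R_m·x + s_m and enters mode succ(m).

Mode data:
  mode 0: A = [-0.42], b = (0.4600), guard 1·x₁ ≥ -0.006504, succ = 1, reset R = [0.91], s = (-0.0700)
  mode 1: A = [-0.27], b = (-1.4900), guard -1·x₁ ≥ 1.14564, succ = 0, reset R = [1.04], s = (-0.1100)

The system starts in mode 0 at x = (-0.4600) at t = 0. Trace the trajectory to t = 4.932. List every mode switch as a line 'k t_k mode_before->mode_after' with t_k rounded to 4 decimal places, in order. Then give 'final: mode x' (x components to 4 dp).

1 0.8208 0->1
2 1.6313 1->0
3 3.4818 0->1
4 4.2923 1->0
final: 0 -0.7368

Mode 0: guard c·x = -0.0065 hit at Δt = 0.8208 (t = 0.8208), x⁻ = (-0.0065) → reset → x⁺ = (-0.0759), jump to mode 1
Mode 1: guard c·x = 1.1456 hit at Δt = 0.8105 (t = 1.6313), x⁻ = (-1.1456) → reset → x⁺ = (-1.3015), jump to mode 0
Mode 0: guard c·x = -0.0065 hit at Δt = 1.8505 (t = 3.4818), x⁻ = (-0.0065) → reset → x⁺ = (-0.0759), jump to mode 1
Mode 1: guard c·x = 1.1456 hit at Δt = 0.8105 (t = 4.2923), x⁻ = (-1.1456) → reset → x⁺ = (-1.3015), jump to mode 0
Mode 0: flow for 0.6397 to horizon, guard not reached → x = (-0.7368)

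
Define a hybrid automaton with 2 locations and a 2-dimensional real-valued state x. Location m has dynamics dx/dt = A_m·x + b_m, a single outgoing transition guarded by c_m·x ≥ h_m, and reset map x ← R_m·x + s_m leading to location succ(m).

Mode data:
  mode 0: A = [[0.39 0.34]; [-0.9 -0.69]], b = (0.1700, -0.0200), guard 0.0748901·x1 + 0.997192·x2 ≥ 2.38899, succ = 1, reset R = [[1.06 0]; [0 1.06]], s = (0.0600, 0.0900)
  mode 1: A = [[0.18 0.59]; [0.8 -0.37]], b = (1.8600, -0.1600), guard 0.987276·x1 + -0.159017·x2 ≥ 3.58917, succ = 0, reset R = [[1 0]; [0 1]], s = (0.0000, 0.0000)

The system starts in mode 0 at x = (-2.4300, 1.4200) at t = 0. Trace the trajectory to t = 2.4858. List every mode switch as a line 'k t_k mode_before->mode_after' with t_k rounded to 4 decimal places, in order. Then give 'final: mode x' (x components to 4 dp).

1 1.3956 0->1
final: 1 0.1448 0.9442

Mode 0: guard c·x = 2.3890 hit at Δt = 1.3956 (t = 1.3956), x⁻ = (-2.5929, 2.5904) → reset → x⁺ = (-2.6885, 2.8359), jump to mode 1
Mode 1: flow for 1.0902 to horizon, guard not reached → x = (0.1448, 0.9442)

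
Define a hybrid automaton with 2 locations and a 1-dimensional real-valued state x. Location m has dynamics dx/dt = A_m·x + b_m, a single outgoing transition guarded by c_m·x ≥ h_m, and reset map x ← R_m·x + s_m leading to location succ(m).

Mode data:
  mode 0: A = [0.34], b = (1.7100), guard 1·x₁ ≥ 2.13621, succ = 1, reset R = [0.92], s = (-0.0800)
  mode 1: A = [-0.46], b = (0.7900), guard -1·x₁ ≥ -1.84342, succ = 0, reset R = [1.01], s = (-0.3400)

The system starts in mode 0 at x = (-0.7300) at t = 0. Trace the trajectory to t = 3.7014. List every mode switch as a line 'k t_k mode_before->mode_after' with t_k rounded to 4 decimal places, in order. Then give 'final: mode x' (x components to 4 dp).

1 1.5024 0->1
2 2.1263 1->0
3 2.3899 0->1
4 3.0138 1->0
5 3.2775 0->1
final: 1 1.8556

Mode 0: guard c·x = 2.1362 hit at Δt = 1.5024 (t = 1.5024), x⁻ = (2.1362) → reset → x⁺ = (1.8853), jump to mode 1
Mode 1: guard c·x = -1.8434 hit at Δt = 0.6239 (t = 2.1263), x⁻ = (1.8434) → reset → x⁺ = (1.5219), jump to mode 0
Mode 0: guard c·x = 2.1362 hit at Δt = 0.2636 (t = 2.3899), x⁻ = (2.1362) → reset → x⁺ = (1.8853), jump to mode 1
Mode 1: guard c·x = -1.8434 hit at Δt = 0.6239 (t = 3.0138), x⁻ = (1.8434) → reset → x⁺ = (1.5219), jump to mode 0
Mode 0: guard c·x = 2.1362 hit at Δt = 0.2636 (t = 3.2775), x⁻ = (2.1362) → reset → x⁺ = (1.8853), jump to mode 1
Mode 1: flow for 0.4239 to horizon, guard not reached → x = (1.8556)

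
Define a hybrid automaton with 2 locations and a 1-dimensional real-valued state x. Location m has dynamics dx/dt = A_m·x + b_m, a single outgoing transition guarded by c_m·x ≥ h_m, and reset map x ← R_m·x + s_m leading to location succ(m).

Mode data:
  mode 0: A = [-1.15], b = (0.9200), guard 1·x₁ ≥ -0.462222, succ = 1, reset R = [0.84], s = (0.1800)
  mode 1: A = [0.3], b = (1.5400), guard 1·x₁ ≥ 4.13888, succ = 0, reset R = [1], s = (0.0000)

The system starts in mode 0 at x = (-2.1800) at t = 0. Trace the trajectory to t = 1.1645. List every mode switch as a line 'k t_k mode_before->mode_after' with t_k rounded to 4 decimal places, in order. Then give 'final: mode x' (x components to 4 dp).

Mode 0: guard c·x = -0.4622 hit at Δt = 0.7470 (t = 0.7470), x⁻ = (-0.4622) → reset → x⁺ = (-0.2083), jump to mode 1
Mode 1: flow for 0.4175 to horizon, guard not reached → x = (0.4489)

1 0.7470 0->1
final: 1 0.4489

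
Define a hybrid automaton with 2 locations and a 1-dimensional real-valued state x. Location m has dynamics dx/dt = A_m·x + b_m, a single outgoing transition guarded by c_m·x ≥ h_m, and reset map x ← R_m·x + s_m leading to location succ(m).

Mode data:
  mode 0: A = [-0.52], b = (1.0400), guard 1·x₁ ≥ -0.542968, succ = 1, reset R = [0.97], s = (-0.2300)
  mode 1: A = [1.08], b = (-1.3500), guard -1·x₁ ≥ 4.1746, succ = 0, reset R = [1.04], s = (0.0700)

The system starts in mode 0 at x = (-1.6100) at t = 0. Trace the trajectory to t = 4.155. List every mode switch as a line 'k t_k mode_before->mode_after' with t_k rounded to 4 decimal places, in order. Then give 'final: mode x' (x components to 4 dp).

1 0.6738 0->1
2 1.5946 1->0
3 3.3306 0->1
final: 1 -3.6385

Mode 0: guard c·x = -0.5430 hit at Δt = 0.6738 (t = 0.6738), x⁻ = (-0.5430) → reset → x⁺ = (-0.7567), jump to mode 1
Mode 1: guard c·x = 4.1746 hit at Δt = 0.9208 (t = 1.5946), x⁻ = (-4.1746) → reset → x⁺ = (-4.2716), jump to mode 0
Mode 0: guard c·x = -0.5430 hit at Δt = 1.7360 (t = 3.3306), x⁻ = (-0.5430) → reset → x⁺ = (-0.7567), jump to mode 1
Mode 1: flow for 0.8244 to horizon, guard not reached → x = (-3.6385)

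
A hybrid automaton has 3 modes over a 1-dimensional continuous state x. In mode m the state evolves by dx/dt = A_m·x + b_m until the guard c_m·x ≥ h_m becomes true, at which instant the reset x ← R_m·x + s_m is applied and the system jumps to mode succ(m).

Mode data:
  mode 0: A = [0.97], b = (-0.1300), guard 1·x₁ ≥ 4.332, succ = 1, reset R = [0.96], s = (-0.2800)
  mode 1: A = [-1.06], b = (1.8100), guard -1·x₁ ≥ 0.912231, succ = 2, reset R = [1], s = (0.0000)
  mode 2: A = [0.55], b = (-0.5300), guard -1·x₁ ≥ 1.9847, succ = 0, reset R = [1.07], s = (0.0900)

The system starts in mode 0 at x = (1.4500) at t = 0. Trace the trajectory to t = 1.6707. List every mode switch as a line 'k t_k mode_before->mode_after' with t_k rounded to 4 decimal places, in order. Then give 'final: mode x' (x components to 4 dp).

1 1.1959 0->1
final: 1 3.0201

Mode 0: guard c·x = 4.3320 hit at Δt = 1.1959 (t = 1.1959), x⁻ = (4.3320) → reset → x⁺ = (3.8787), jump to mode 1
Mode 1: flow for 0.4748 to horizon, guard not reached → x = (3.0201)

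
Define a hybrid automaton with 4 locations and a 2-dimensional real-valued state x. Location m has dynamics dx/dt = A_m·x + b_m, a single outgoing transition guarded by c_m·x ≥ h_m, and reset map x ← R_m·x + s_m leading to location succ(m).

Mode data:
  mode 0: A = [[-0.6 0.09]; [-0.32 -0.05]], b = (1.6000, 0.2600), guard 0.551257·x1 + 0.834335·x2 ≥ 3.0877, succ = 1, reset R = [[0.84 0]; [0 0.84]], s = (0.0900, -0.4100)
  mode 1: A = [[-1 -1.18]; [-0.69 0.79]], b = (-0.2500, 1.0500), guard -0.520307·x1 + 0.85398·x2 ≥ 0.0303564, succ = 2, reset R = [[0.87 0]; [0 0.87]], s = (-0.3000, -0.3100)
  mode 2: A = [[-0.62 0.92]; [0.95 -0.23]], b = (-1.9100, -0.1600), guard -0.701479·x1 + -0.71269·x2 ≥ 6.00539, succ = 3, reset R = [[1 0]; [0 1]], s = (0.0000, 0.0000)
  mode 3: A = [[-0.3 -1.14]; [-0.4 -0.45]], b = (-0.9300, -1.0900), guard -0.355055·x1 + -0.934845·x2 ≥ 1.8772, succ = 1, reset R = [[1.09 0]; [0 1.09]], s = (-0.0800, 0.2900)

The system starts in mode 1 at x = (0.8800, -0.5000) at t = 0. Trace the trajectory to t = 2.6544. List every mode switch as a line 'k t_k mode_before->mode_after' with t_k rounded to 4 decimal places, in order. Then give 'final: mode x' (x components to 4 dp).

Mode 1: guard c·x = 0.0304 hit at Δt = 1.4825 (t = 1.4825), x⁻ = (0.1977, 0.1560) → reset → x⁺ = (-0.1280, -0.1743), jump to mode 2
Mode 2: flow for 1.1719 to horizon, guard not reached → x = (-2.2327, -1.4999)

1 1.4825 1->2
final: 2 -2.2327 -1.4999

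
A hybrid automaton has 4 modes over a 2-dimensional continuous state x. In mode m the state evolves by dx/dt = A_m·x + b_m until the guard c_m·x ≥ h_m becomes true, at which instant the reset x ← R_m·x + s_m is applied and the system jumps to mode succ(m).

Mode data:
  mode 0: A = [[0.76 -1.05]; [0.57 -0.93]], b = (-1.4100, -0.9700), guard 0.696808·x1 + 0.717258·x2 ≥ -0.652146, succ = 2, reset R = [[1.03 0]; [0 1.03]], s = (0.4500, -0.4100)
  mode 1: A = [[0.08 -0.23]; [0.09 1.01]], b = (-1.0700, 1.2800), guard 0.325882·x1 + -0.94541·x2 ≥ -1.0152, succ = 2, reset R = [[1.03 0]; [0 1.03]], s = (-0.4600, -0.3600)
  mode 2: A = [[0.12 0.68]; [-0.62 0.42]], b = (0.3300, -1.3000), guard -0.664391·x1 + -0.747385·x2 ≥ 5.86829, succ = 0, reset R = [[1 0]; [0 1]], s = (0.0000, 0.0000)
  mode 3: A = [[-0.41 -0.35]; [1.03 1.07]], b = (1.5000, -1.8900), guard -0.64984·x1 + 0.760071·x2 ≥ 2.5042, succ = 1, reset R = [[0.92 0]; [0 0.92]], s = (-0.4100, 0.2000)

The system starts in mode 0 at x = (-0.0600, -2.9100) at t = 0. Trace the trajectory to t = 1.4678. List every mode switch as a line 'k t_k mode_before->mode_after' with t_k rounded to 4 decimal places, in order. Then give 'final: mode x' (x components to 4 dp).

Mode 0: guard c·x = -0.6521 hit at Δt = 0.7199 (t = 0.7199), x⁻ = (0.9594, -1.8413) → reset → x⁺ = (1.4382, -2.3065), jump to mode 2
Mode 2: flow for 0.7479 to horizon, guard not reached → x = (-0.0361, -4.7658)

1 0.7199 0->2
final: 2 -0.0361 -4.7658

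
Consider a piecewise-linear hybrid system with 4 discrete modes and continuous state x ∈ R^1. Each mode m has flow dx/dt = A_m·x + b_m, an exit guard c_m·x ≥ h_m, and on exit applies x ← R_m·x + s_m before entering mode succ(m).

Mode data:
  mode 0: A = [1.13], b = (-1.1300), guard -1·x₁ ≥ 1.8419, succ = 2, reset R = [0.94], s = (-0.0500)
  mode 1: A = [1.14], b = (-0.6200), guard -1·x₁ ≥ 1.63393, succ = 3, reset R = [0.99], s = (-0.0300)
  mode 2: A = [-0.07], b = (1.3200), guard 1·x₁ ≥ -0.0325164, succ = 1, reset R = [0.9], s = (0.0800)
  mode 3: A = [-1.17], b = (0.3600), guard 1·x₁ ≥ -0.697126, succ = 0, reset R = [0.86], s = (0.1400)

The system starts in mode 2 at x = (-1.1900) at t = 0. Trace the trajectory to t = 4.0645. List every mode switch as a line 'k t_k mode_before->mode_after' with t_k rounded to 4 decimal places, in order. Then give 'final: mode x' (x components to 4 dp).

1 0.8496 2->1
2 2.1525 1->3
3 2.7215 3->0
4 3.3112 0->2
final: 2 -0.7213

Mode 2: guard c·x = -0.0325 hit at Δt = 0.8496 (t = 0.8496), x⁻ = (-0.0325) → reset → x⁺ = (0.0507), jump to mode 1
Mode 1: guard c·x = 1.6339 hit at Δt = 1.3029 (t = 2.1525), x⁻ = (-1.6339) → reset → x⁺ = (-1.6476), jump to mode 3
Mode 3: guard c·x = -0.6971 hit at Δt = 0.5690 (t = 2.7215), x⁻ = (-0.6971) → reset → x⁺ = (-0.4595), jump to mode 0
Mode 0: guard c·x = 1.8419 hit at Δt = 0.5897 (t = 3.3112), x⁻ = (-1.8419) → reset → x⁺ = (-1.7814), jump to mode 2
Mode 2: flow for 0.7533 to horizon, guard not reached → x = (-0.7213)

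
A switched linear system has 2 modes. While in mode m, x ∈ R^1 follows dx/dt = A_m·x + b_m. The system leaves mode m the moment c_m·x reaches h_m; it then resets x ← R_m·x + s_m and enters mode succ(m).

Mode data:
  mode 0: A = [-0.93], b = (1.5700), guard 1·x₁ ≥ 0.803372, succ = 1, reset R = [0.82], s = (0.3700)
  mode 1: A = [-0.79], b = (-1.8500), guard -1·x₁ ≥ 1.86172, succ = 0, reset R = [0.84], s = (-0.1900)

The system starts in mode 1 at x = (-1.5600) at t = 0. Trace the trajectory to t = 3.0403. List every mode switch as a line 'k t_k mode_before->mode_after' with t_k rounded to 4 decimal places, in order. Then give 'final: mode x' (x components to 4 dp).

1 0.6173 1->0
2 2.0780 0->1
final: 1 -0.7658

Mode 1: guard c·x = 1.8617 hit at Δt = 0.6173 (t = 0.6173), x⁻ = (-1.8617) → reset → x⁺ = (-1.7538), jump to mode 0
Mode 0: guard c·x = 0.8034 hit at Δt = 1.4607 (t = 2.0780), x⁻ = (0.8034) → reset → x⁺ = (1.0288), jump to mode 1
Mode 1: flow for 0.9623 to horizon, guard not reached → x = (-0.7658)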